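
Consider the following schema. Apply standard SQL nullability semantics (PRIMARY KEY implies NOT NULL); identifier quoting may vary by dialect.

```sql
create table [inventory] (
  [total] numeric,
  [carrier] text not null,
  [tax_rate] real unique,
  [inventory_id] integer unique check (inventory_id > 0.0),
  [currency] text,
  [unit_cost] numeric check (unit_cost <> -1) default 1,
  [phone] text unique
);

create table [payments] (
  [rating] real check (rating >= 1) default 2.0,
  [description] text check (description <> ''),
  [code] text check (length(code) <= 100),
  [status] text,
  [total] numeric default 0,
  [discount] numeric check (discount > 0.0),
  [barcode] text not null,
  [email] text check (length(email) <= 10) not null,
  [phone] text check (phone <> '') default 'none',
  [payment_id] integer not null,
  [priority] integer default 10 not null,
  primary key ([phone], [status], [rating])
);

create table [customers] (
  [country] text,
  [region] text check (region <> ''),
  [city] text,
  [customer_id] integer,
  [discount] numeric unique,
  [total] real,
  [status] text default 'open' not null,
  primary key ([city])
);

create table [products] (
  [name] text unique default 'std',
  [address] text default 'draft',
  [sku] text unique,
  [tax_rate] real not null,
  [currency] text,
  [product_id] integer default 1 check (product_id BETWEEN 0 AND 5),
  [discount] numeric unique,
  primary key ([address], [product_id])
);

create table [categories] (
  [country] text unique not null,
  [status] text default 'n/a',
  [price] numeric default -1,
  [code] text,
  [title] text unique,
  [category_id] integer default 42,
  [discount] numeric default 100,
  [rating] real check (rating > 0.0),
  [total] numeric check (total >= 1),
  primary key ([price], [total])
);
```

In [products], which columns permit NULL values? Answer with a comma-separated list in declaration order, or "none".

name, sku, currency, discount

- name: UNIQUE does not imply NOT NULL → nullable.
- address: part of the PRIMARY KEY, which implies NOT NULL → not nullable.
- sku: UNIQUE does not imply NOT NULL → nullable.
- tax_rate: declared NOT NULL → not nullable.
- currency: no NOT NULL constraint applies → nullable.
- product_id: part of the PRIMARY KEY, which implies NOT NULL → not nullable.
- discount: UNIQUE does not imply NOT NULL → nullable.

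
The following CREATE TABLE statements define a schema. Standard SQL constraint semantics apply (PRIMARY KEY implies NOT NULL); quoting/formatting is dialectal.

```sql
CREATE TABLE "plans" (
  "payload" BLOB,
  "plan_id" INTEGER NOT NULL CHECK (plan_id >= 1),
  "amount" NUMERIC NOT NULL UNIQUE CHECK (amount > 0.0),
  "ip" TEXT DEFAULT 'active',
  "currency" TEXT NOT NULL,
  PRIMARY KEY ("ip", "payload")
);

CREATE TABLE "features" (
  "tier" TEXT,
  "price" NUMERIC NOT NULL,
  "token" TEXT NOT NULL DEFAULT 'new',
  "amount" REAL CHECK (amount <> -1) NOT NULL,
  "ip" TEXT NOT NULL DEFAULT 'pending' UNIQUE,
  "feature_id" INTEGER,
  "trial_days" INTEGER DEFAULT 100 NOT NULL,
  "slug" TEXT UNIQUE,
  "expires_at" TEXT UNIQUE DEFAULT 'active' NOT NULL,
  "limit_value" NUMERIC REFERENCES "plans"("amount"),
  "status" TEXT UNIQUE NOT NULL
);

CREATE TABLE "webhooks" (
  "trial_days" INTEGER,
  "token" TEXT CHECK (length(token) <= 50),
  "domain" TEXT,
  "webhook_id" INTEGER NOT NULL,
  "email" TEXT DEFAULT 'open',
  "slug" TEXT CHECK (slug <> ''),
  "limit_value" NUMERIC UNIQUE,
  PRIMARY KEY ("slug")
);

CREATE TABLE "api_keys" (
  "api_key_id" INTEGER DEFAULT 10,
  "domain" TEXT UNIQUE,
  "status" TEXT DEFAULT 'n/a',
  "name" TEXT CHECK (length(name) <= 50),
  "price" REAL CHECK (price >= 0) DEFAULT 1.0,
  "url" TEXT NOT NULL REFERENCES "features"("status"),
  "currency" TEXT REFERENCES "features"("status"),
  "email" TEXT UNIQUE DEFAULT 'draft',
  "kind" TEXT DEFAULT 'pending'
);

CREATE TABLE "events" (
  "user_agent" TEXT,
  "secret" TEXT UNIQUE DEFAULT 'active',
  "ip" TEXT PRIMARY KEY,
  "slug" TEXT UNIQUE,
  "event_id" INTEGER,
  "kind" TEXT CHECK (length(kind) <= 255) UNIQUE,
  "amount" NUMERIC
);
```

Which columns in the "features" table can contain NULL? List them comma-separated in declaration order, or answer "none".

tier, feature_id, slug, limit_value

- tier: no NOT NULL constraint applies → nullable.
- price: declared NOT NULL → not nullable.
- token: declared NOT NULL → not nullable.
- amount: declared NOT NULL → not nullable.
- ip: declared NOT NULL → not nullable.
- feature_id: no NOT NULL constraint applies → nullable.
- trial_days: declared NOT NULL → not nullable.
- slug: UNIQUE does not imply NOT NULL → nullable.
- expires_at: declared NOT NULL → not nullable.
- limit_value: a foreign key column may be NULL unless separately constrained → nullable.
- status: declared NOT NULL → not nullable.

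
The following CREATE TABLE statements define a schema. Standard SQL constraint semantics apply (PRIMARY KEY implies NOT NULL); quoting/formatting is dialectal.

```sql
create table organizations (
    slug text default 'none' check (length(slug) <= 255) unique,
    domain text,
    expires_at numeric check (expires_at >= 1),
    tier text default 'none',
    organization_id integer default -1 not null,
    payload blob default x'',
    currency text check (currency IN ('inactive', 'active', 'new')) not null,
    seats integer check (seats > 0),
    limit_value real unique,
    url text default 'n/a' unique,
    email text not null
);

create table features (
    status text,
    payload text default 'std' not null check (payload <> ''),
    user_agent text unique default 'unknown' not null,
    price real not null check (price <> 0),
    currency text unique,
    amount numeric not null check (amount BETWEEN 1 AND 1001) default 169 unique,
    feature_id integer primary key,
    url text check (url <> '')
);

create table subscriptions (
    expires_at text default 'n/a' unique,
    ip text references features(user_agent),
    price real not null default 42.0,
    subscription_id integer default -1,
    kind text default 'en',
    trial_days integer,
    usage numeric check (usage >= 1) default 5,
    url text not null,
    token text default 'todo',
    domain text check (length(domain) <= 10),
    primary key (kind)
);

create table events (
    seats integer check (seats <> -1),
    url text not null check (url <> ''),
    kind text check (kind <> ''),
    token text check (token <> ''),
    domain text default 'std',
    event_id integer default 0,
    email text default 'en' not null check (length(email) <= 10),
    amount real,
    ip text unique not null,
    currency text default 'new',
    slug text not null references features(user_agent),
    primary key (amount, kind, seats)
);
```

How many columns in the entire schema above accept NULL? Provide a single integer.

22

organizations: 8 nullable (slug, domain, expires_at, tier, payload, seats, limit_value, url — PK none and explicit NOT NULL columns excluded).
features: 3 nullable (status, currency, url — PK (feature_id) and explicit NOT NULL columns excluded).
subscriptions: 7 nullable (expires_at, ip, subscription_id, trial_days, usage, token, domain — PK (kind) and explicit NOT NULL columns excluded).
events: 4 nullable (token, domain, event_id, currency — PK (amount, kind, seats) and explicit NOT NULL columns excluded).
Total: 8 + 3 + 7 + 4 = 22.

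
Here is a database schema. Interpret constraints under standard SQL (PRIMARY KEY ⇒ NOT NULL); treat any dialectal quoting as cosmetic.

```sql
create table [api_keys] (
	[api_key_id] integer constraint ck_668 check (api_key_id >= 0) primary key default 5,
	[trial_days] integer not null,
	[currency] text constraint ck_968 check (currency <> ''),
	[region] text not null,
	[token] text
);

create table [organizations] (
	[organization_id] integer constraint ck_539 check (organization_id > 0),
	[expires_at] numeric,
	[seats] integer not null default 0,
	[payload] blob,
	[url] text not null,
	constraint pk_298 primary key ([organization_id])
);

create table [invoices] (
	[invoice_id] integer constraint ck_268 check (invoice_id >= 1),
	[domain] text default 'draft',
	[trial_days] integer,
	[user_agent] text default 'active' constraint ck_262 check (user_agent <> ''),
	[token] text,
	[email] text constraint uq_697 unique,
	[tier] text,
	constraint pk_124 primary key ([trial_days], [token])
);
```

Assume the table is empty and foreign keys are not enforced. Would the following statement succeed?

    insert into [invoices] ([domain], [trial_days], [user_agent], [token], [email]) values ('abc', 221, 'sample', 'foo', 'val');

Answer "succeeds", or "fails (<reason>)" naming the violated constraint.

succeeds

NOT NULL columns: token is supplied; trial_days is supplied.
CHECK constraints: 'sample' satisfies (user_agent <> '').
No constraint is violated.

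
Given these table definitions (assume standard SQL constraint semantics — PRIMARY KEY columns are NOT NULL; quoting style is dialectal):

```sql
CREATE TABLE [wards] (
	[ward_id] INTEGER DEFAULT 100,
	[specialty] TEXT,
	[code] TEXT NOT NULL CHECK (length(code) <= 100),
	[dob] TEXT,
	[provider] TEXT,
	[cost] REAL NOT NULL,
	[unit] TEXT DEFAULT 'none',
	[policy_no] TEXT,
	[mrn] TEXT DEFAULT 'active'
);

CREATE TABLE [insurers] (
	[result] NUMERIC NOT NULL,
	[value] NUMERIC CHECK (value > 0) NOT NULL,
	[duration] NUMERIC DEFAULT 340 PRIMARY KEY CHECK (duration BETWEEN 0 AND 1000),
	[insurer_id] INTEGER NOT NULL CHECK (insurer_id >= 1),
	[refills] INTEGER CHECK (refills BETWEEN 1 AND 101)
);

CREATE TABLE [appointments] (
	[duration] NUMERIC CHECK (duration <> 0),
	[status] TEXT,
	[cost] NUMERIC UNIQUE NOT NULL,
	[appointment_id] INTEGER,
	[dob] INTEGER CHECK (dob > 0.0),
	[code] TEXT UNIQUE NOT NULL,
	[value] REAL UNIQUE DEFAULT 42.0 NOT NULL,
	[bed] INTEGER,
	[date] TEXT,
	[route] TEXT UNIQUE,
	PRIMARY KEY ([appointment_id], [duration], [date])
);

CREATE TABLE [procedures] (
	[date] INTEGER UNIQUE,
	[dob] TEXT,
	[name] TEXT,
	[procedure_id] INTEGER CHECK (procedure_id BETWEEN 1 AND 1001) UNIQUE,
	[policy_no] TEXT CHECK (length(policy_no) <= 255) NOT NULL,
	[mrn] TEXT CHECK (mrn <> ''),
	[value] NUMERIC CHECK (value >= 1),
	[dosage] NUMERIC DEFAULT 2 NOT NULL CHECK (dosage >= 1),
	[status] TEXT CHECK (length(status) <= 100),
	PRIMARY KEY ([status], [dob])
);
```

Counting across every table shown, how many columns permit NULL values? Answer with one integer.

17

wards: 7 nullable (ward_id, specialty, dob, provider, unit, policy_no, mrn — PK none and explicit NOT NULL columns excluded).
insurers: 1 nullable (refills — PK (duration) and explicit NOT NULL columns excluded).
appointments: 4 nullable (status, dob, bed, route — PK (appointment_id, duration, date) and explicit NOT NULL columns excluded).
procedures: 5 nullable (date, name, procedure_id, mrn, value — PK (status, dob) and explicit NOT NULL columns excluded).
Total: 7 + 1 + 4 + 5 = 17.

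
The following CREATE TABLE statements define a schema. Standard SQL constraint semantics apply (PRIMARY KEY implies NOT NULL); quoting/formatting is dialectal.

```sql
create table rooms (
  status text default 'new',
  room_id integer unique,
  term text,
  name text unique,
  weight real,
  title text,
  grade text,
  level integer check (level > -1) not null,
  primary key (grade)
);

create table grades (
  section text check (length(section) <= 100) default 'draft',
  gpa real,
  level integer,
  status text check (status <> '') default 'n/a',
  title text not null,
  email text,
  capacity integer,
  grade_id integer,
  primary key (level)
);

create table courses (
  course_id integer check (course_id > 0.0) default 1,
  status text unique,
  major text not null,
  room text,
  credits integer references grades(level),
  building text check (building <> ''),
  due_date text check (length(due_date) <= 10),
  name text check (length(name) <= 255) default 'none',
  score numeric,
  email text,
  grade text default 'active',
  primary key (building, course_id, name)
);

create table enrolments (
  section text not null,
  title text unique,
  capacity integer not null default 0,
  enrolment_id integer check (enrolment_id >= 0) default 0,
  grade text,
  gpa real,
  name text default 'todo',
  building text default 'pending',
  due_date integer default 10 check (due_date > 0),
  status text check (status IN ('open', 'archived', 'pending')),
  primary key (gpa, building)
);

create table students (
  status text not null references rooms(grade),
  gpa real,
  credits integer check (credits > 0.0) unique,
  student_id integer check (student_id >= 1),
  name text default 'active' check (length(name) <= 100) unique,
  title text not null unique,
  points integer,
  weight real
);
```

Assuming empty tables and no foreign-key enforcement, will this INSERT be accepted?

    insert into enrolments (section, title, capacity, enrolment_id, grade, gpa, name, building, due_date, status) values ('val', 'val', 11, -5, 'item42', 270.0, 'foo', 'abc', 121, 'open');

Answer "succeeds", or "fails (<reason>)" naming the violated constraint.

fails (CHECK on enrolment_id)

The value -5 for enrolment_id violates CHECK (enrolment_id >= 0).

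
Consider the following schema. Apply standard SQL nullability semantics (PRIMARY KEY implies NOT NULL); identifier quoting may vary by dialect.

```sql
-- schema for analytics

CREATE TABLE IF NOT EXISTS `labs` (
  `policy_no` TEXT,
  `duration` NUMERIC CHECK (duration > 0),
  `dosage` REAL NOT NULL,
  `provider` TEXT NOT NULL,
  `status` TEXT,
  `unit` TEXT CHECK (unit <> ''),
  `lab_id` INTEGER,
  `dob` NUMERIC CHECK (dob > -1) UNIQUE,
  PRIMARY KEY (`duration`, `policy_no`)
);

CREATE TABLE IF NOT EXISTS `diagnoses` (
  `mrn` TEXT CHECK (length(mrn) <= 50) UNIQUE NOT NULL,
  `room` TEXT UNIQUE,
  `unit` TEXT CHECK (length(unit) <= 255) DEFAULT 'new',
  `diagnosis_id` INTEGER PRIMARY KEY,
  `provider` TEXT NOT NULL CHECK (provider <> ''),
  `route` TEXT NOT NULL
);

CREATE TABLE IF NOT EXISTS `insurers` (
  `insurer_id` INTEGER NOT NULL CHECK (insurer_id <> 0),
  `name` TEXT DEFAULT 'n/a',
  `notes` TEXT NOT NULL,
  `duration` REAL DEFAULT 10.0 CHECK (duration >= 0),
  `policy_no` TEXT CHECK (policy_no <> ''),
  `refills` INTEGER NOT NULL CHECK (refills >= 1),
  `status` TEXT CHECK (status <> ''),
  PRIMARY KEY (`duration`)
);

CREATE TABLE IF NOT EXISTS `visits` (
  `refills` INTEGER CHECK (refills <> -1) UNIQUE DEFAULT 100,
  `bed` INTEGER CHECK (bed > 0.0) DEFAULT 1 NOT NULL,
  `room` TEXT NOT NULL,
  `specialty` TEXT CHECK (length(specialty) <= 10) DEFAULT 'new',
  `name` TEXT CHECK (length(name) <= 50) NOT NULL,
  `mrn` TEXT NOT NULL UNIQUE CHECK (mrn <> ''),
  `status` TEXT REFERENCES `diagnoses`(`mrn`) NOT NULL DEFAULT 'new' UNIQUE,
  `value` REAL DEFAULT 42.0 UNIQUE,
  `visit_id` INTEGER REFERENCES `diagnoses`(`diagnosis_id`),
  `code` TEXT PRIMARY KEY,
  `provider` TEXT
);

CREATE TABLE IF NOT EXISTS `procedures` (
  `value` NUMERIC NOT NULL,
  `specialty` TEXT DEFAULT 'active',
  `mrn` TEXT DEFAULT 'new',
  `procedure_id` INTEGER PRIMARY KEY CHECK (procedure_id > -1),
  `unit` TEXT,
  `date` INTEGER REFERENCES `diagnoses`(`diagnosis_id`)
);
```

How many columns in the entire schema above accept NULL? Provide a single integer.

18

labs: 4 nullable (status, unit, lab_id, dob — PK (duration, policy_no) and explicit NOT NULL columns excluded).
diagnoses: 2 nullable (room, unit — PK (diagnosis_id) and explicit NOT NULL columns excluded).
insurers: 3 nullable (name, policy_no, status — PK (duration) and explicit NOT NULL columns excluded).
visits: 5 nullable (refills, specialty, value, visit_id, provider — PK (code) and explicit NOT NULL columns excluded).
procedures: 4 nullable (specialty, mrn, unit, date — PK (procedure_id) and explicit NOT NULL columns excluded).
Total: 4 + 2 + 3 + 5 + 4 = 18.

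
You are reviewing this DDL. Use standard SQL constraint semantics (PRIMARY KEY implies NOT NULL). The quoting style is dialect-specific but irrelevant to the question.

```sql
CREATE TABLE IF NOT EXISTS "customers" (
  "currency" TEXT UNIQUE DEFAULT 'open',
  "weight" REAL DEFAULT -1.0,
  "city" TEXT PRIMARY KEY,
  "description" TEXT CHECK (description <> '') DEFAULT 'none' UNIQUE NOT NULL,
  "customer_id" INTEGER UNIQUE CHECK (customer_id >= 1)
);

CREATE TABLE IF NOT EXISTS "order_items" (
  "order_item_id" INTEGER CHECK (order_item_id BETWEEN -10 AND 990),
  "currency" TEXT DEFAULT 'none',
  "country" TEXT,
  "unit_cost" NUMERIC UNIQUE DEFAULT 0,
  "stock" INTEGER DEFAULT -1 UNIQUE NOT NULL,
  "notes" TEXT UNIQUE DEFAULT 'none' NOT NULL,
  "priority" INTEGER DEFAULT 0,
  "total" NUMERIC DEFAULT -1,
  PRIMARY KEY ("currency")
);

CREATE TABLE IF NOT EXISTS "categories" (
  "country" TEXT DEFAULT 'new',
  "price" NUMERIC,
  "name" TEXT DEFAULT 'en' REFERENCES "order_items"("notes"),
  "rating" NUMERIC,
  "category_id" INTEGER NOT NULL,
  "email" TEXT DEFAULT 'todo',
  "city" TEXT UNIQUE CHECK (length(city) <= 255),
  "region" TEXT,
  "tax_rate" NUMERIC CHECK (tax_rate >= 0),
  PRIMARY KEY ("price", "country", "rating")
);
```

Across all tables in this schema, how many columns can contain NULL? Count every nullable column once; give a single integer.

13

customers: 3 nullable (currency, weight, customer_id — PK (city) and explicit NOT NULL columns excluded).
order_items: 5 nullable (order_item_id, country, unit_cost, priority, total — PK (currency) and explicit NOT NULL columns excluded).
categories: 5 nullable (name, email, city, region, tax_rate — PK (price, country, rating) and explicit NOT NULL columns excluded).
Total: 3 + 5 + 5 = 13.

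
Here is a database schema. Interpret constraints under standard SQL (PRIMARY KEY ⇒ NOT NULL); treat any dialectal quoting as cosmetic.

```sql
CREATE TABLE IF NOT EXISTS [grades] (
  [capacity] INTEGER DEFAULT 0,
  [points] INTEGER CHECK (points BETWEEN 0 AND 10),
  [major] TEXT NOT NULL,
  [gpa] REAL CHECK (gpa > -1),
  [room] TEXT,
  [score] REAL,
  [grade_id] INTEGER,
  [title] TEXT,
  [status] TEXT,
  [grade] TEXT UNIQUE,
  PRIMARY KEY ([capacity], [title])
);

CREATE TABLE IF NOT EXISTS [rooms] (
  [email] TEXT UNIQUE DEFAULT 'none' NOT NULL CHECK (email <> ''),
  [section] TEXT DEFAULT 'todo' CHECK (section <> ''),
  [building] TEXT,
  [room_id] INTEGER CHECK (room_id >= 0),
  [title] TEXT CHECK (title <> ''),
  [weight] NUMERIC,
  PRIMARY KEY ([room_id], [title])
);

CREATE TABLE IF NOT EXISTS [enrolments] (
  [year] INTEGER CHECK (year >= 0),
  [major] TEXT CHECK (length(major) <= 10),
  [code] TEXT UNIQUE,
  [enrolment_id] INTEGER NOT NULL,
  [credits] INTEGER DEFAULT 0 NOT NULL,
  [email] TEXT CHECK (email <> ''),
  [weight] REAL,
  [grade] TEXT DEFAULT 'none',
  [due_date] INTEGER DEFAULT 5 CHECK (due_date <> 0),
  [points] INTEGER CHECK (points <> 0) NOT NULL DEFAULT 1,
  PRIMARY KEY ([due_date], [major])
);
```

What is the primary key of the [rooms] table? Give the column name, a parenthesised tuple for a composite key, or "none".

(room_id, title)

A table-level PRIMARY KEY clause names 2 columns: room_id, title.
This is a composite key — the combination is unique, not each column individually.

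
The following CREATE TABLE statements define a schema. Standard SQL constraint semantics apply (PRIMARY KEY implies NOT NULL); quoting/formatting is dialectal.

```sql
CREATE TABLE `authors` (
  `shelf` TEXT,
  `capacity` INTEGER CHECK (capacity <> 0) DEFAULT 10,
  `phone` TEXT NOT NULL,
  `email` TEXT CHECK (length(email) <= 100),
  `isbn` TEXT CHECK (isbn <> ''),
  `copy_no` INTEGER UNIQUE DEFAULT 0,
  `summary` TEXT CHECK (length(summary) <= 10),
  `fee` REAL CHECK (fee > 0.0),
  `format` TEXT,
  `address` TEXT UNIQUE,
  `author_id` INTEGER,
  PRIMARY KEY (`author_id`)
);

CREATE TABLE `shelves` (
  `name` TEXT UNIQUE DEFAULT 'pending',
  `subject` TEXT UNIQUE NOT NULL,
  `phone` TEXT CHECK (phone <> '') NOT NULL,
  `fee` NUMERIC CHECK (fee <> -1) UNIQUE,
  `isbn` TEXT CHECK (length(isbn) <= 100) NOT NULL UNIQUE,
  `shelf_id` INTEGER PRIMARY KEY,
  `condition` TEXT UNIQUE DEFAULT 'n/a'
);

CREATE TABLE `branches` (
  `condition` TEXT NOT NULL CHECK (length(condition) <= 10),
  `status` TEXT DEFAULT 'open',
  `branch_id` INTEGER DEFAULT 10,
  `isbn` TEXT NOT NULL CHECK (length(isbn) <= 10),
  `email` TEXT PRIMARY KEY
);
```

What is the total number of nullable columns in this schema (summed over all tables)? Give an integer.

14

authors: 9 nullable (shelf, capacity, email, isbn, copy_no, summary, fee, format, address — PK (author_id) and explicit NOT NULL columns excluded).
shelves: 3 nullable (name, fee, condition — PK (shelf_id) and explicit NOT NULL columns excluded).
branches: 2 nullable (status, branch_id — PK (email) and explicit NOT NULL columns excluded).
Total: 9 + 3 + 2 = 14.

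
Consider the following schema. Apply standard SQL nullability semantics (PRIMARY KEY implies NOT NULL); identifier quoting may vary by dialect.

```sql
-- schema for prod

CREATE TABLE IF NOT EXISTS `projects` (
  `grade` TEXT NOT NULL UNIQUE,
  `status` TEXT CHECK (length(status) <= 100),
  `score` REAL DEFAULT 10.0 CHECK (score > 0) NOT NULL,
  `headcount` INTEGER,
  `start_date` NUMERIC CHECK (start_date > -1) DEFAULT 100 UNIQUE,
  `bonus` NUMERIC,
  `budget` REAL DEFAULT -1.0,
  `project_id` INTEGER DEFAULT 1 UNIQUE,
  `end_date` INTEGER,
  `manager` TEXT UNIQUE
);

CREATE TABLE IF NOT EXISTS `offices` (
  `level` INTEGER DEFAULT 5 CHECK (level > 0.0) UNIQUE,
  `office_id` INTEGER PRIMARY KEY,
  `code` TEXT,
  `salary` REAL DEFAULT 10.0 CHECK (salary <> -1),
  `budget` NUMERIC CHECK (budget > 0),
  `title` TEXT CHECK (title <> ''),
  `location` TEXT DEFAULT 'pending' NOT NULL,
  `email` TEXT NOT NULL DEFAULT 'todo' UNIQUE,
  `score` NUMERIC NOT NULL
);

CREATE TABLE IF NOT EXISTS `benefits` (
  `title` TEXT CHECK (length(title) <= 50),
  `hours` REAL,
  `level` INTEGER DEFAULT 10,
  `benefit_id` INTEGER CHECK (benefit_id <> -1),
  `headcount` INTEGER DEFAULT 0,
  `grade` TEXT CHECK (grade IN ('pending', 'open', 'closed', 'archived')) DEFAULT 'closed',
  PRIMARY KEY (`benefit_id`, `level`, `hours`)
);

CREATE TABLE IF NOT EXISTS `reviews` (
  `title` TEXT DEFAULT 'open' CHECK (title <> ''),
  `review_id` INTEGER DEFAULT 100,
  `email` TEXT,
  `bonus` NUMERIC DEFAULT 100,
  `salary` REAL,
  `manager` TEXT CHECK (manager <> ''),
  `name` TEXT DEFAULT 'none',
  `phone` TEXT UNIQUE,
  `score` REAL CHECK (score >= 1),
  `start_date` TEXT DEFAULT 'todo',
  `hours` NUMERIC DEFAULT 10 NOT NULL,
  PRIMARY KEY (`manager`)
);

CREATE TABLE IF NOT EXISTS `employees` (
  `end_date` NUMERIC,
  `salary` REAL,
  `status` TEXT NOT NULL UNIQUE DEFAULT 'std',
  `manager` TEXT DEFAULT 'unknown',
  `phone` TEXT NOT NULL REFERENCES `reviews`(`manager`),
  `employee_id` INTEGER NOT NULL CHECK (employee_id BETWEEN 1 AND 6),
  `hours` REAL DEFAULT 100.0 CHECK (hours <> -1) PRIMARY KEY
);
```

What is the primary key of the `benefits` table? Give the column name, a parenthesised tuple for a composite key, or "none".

A table-level PRIMARY KEY clause names 3 columns: benefit_id, level, hours.
This is a composite key — the combination is unique, not each column individually.

(benefit_id, level, hours)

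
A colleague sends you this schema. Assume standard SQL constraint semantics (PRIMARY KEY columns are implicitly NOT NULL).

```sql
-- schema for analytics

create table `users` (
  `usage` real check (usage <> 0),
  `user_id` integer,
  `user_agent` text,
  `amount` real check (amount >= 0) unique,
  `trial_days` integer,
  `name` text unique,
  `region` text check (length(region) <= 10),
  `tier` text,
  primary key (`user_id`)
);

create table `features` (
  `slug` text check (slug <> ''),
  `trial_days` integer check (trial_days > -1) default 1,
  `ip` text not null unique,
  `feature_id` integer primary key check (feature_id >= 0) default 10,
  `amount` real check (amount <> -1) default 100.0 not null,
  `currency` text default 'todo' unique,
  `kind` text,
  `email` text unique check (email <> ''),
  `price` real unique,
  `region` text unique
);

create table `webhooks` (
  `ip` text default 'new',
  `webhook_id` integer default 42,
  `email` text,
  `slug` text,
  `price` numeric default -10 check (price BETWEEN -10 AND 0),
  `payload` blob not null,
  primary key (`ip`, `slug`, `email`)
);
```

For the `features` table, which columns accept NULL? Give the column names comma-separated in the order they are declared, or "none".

- slug: CHECK does not forbid NULL (a CHECK constraint passes when its expression is NULL) → nullable.
- trial_days: CHECK does not forbid NULL (a CHECK constraint passes when its expression is NULL) → nullable.
- ip: declared NOT NULL → not nullable.
- feature_id: part of the PRIMARY KEY, which implies NOT NULL → not nullable.
- amount: declared NOT NULL → not nullable.
- currency: UNIQUE does not imply NOT NULL → nullable.
- kind: no NOT NULL constraint applies → nullable.
- email: CHECK does not forbid NULL (a CHECK constraint passes when its expression is NULL) → nullable.
- price: UNIQUE does not imply NOT NULL → nullable.
- region: UNIQUE does not imply NOT NULL → nullable.

slug, trial_days, currency, kind, email, price, region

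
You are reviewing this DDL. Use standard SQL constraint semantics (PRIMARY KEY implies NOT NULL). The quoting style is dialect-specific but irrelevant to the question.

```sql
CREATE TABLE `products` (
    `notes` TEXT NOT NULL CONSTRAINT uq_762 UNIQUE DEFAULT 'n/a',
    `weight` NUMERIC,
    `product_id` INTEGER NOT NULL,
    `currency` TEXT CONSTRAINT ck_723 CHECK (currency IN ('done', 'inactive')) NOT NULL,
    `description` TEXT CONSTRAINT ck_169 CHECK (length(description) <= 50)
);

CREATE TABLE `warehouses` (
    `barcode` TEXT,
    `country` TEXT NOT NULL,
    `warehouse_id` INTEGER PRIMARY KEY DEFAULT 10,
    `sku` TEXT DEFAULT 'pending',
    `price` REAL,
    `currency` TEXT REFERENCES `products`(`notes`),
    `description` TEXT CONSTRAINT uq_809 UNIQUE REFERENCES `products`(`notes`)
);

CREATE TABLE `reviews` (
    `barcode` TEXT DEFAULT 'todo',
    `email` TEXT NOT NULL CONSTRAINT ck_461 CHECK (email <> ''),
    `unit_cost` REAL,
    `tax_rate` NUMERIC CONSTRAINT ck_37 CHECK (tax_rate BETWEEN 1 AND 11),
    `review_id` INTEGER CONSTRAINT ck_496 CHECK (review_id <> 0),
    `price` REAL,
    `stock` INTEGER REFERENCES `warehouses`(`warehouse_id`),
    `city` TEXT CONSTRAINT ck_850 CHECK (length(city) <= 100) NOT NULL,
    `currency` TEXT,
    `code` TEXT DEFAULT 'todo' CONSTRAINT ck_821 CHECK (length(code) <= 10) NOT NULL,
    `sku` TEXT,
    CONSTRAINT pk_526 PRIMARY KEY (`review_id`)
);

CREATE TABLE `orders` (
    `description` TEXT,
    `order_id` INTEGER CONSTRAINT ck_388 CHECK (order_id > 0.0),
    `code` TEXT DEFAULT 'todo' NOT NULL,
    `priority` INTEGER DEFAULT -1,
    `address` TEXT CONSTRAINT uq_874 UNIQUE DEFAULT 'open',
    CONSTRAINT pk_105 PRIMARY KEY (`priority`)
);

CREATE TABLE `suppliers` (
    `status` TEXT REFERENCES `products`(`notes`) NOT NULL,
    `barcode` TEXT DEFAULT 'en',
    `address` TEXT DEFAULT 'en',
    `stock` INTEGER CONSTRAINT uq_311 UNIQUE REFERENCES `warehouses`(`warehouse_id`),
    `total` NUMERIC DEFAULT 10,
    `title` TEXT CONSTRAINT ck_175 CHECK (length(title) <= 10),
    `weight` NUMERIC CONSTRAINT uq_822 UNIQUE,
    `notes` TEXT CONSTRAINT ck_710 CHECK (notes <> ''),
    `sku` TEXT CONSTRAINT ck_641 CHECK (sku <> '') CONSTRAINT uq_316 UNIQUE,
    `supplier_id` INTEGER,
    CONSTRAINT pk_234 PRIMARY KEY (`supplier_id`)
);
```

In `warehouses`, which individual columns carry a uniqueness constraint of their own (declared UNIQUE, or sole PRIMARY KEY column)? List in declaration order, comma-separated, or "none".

warehouse_id, description

- barcode: no UNIQUE or single-column PK constraint.
- country: no UNIQUE or single-column PK constraint.
- warehouse_id: single-column PRIMARY KEY → unique.
- sku: no UNIQUE or single-column PK constraint.
- price: no UNIQUE or single-column PK constraint.
- currency: no UNIQUE or single-column PK constraint.
- description: declared UNIQUE → unique.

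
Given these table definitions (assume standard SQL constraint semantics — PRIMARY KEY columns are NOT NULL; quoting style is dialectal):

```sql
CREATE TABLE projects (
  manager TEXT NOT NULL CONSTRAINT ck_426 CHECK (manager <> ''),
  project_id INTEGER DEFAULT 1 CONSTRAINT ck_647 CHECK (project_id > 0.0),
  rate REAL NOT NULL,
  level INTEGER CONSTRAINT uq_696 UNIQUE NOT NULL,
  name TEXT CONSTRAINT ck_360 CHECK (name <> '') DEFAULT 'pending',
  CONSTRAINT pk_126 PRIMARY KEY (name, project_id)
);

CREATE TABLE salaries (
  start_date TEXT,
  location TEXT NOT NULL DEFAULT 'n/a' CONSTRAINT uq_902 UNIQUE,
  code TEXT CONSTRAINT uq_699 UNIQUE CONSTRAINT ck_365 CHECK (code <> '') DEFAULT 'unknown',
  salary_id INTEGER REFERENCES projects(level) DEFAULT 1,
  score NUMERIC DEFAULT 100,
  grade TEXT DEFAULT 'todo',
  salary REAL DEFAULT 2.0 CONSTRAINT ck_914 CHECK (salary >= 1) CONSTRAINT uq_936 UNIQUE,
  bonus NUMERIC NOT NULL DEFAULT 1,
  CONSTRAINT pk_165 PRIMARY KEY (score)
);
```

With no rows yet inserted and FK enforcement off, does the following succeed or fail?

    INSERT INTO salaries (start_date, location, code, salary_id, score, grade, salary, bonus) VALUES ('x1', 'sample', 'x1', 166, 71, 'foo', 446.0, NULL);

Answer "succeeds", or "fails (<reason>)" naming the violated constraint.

bonus is explicitly set to NULL, but bonus is declared NOT NULL.

fails (NOT NULL on bonus)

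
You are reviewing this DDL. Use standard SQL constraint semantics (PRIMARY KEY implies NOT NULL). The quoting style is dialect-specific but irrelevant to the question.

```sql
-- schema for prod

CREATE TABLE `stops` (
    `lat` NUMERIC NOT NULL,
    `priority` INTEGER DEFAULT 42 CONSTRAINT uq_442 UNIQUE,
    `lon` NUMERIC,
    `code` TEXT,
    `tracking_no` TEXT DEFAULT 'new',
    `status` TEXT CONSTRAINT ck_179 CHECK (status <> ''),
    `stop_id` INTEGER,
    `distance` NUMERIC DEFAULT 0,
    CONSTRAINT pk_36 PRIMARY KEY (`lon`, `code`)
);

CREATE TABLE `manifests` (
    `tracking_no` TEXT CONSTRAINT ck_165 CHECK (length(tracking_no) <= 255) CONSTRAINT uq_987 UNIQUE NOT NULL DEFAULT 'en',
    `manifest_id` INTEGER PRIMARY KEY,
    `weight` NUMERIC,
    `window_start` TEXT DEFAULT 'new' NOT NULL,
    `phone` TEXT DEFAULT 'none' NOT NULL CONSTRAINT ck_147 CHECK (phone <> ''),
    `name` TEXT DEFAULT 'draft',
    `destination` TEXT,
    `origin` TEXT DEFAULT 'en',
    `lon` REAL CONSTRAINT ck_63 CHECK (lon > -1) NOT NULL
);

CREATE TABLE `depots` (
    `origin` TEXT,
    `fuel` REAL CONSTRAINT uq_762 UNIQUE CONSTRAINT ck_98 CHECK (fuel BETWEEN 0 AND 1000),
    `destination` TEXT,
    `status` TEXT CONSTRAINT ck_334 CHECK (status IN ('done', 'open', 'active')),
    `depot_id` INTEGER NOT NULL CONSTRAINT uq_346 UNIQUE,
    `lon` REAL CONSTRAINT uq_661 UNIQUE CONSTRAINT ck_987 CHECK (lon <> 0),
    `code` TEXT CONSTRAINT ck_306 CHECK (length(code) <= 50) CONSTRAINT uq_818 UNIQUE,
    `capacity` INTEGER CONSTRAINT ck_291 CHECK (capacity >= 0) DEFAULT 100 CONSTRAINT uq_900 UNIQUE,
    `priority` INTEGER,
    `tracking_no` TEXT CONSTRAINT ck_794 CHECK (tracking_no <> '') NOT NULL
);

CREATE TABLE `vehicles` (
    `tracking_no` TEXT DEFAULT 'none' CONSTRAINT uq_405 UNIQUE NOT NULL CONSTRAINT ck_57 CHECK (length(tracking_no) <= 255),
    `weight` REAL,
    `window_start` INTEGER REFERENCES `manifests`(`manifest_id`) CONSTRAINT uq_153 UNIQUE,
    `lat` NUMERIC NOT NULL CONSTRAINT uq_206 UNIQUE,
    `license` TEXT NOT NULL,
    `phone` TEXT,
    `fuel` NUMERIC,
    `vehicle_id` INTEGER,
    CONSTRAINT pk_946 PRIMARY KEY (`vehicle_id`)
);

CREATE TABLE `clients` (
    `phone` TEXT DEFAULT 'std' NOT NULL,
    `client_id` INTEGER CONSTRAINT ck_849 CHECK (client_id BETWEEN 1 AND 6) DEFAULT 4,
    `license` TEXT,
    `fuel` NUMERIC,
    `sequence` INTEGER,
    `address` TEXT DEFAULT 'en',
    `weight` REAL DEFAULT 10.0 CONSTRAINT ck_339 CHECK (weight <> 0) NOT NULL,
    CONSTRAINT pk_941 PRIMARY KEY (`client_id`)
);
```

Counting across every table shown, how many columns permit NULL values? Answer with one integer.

stops: 5 nullable (priority, tracking_no, status, stop_id, distance — PK (lon, code) and explicit NOT NULL columns excluded).
manifests: 4 nullable (weight, name, destination, origin — PK (manifest_id) and explicit NOT NULL columns excluded).
depots: 8 nullable (origin, fuel, destination, status, lon, code, capacity, priority — PK none and explicit NOT NULL columns excluded).
vehicles: 4 nullable (weight, window_start, phone, fuel — PK (vehicle_id) and explicit NOT NULL columns excluded).
clients: 4 nullable (license, fuel, sequence, address — PK (client_id) and explicit NOT NULL columns excluded).
Total: 5 + 4 + 8 + 4 + 4 = 25.

25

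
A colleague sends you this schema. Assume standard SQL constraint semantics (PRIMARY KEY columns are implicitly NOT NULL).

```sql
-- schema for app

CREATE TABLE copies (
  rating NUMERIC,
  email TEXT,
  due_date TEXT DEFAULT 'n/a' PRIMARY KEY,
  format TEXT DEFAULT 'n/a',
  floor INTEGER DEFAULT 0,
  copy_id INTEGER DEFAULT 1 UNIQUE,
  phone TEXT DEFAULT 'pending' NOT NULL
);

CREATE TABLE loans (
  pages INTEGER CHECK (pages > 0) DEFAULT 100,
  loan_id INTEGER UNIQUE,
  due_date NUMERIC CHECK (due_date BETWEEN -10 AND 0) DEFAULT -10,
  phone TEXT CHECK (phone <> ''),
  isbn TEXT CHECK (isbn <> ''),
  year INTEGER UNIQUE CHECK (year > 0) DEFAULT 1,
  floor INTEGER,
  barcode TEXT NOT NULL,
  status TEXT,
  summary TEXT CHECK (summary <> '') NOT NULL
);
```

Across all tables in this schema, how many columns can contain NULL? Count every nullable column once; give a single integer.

13

copies: 5 nullable (rating, email, format, floor, copy_id — PK (due_date) and explicit NOT NULL columns excluded).
loans: 8 nullable (pages, loan_id, due_date, phone, isbn, year, floor, status — PK none and explicit NOT NULL columns excluded).
Total: 5 + 8 = 13.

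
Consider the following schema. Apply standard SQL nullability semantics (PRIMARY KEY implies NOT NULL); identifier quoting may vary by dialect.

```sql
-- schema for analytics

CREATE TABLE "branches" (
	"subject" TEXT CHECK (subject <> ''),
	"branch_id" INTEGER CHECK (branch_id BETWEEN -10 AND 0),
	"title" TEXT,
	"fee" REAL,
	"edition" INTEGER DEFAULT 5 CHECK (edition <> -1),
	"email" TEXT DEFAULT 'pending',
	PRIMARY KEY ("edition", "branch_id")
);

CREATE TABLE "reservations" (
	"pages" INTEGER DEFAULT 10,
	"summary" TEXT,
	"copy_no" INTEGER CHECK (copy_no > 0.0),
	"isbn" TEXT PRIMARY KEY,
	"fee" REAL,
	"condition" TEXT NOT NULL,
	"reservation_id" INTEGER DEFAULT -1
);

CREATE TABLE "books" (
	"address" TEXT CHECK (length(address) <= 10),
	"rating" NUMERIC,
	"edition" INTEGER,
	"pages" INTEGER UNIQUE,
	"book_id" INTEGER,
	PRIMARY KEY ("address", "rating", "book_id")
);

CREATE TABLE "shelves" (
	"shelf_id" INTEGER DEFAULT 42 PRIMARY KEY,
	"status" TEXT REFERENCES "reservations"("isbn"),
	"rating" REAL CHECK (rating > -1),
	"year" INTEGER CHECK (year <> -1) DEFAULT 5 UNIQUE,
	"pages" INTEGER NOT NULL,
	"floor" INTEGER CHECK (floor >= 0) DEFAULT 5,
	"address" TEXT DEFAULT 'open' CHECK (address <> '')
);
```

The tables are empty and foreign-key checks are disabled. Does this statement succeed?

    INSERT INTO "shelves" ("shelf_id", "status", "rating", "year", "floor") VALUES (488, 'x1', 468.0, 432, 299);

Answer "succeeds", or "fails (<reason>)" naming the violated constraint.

fails (NOT NULL on pages)

pages is omitted from the column list and has no DEFAULT, so it would receive NULL.
But pages is declared NOT NULL.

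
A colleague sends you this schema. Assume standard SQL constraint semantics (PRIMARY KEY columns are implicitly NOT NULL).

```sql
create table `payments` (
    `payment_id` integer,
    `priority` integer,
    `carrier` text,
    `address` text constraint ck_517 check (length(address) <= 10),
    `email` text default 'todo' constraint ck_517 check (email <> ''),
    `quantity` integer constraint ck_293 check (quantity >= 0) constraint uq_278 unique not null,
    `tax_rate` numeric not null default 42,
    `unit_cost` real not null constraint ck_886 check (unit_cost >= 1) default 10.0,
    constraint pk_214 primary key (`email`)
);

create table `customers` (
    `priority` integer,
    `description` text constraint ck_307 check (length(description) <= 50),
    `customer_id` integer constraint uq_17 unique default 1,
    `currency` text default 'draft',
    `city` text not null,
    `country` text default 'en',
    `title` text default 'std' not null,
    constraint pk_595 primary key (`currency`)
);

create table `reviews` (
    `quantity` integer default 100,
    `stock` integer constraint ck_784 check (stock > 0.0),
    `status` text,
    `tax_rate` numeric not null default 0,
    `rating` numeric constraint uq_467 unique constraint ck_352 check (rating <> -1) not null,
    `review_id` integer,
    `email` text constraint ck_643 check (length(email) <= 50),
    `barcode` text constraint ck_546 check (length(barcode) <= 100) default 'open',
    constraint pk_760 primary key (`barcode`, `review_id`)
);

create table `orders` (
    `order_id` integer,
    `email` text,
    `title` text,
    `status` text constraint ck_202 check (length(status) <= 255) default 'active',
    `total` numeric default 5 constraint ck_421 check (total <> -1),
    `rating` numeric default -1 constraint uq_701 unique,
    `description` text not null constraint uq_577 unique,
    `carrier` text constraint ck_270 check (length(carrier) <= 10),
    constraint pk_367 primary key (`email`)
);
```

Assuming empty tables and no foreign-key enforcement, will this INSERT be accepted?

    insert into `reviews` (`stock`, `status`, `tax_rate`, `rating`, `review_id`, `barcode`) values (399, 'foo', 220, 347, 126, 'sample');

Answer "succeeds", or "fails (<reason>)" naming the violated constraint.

NOT NULL columns: barcode is supplied; rating is supplied; review_id is supplied; tax_rate is supplied.
CHECK constraints: 399 satisfies (stock > 0.0); 347 satisfies (rating <> -1); 'sample' satisfies (length(barcode) <= 100).
No constraint is violated.

succeeds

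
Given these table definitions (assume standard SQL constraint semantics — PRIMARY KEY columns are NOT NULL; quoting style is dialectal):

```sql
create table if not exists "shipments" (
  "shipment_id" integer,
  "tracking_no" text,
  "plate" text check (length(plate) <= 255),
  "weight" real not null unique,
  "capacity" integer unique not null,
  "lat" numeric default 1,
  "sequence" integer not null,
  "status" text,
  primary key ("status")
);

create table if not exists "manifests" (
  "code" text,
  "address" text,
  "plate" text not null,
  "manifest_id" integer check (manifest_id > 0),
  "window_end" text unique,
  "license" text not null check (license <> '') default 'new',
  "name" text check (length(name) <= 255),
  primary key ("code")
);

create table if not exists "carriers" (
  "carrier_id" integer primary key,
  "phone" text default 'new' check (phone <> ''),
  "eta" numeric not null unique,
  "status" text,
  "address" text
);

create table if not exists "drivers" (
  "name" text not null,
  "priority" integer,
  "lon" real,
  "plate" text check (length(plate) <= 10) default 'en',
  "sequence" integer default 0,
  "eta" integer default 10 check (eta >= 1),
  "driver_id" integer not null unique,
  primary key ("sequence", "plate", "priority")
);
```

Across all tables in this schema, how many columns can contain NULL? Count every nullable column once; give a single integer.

shipments: 4 nullable (shipment_id, tracking_no, plate, lat — PK (status) and explicit NOT NULL columns excluded).
manifests: 4 nullable (address, manifest_id, window_end, name — PK (code) and explicit NOT NULL columns excluded).
carriers: 3 nullable (phone, status, address — PK (carrier_id) and explicit NOT NULL columns excluded).
drivers: 2 nullable (lon, eta — PK (sequence, plate, priority) and explicit NOT NULL columns excluded).
Total: 4 + 4 + 3 + 2 = 13.

13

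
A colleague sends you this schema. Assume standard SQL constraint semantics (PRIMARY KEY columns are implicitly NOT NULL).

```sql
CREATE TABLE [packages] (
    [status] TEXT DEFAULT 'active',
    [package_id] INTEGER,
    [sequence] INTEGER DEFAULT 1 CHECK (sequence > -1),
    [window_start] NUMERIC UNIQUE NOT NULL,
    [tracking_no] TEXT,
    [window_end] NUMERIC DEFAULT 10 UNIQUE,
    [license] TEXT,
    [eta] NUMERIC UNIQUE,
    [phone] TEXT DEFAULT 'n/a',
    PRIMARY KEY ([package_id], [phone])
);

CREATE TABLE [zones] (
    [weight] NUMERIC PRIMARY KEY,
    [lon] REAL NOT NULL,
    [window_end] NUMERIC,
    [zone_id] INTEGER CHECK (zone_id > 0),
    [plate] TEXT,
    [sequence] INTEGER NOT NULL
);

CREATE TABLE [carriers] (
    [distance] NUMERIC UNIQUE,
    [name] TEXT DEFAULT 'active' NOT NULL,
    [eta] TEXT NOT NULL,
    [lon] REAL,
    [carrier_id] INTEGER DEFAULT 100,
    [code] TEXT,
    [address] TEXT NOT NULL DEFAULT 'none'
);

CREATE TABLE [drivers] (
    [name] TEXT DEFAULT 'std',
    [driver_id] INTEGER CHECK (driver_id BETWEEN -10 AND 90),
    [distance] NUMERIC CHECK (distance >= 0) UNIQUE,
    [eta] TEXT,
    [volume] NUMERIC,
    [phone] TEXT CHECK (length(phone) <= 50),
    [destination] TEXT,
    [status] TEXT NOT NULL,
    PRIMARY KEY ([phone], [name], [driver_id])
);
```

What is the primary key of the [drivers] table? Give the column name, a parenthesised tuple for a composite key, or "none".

(phone, name, driver_id)

A table-level PRIMARY KEY clause names 3 columns: phone, name, driver_id.
This is a composite key — the combination is unique, not each column individually.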